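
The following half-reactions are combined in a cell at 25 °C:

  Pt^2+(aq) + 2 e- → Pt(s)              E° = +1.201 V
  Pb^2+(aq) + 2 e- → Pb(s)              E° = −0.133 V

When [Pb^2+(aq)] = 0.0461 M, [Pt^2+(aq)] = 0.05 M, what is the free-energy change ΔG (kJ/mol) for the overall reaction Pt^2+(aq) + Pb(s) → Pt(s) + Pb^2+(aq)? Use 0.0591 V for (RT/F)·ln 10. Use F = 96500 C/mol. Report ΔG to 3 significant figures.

−258 kJ/mol

E°cell = +1.201 − (−0.133) = +1.334 V; the balanced reaction transfers n = 2 electrons.
The reaction quotient is [Pb^2+(aq)] / [Pt^2+(aq)] = 0.922; by Nernst, E = +1.334 − (0.0591/2)(−0.035) = +1.3350 V.
Finally ΔG = −nFE = −(2)(96500 C/mol)(+1.3350 V) = −258 kJ/mol.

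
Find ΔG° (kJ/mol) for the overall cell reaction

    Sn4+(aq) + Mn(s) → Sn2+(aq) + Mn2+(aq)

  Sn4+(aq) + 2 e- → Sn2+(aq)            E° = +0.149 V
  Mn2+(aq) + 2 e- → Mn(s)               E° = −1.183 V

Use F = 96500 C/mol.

In the reaction as written Sn4+(aq) is reduced, so the Sn⁴⁺/Sn²⁺ couple is the cathode and Mn²⁺/Mn is the anode.
E°cell = +0.149 − (−1.183) = +1.332 V; balancing electrons gives n = 2.
ΔG° = −nFE°cell = −(2)(96500)(+1.332) J/mol = −257 kJ/mol.

−257 kJ/mol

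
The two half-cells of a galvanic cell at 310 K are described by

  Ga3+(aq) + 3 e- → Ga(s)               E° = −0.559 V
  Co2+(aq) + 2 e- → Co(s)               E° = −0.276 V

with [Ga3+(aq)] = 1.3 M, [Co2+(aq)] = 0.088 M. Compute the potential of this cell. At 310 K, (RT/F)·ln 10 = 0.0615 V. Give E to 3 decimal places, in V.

Co²⁺/Co is reduced (cathode, E° = −0.276 V) and Ga³⁺/Ga is oxidized (anode).
The standard potential is −0.276 − (−0.559) = +0.283 V and the balanced reaction transfers n = 6 electrons.
Balancing gives 3 Co2+(aq) + 2 Ga(s) → 3 Co(s) + 2 Ga3+(aq); hence Q = [Ga3+(aq)]^2 / [Co2+(aq)]^3 = 2.48×10^3 (log Q = 3.394).
E = E° − (0.0615/n)·log Q = +0.283 − (0.0615/6)(3.394) = +0.248 V.

+0.248 V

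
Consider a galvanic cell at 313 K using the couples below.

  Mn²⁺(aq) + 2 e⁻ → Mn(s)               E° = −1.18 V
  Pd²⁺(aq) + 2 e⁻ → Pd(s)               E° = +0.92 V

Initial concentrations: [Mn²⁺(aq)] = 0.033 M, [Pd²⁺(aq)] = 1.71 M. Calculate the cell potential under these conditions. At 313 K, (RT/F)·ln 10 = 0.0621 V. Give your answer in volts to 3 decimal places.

+2.153 V

Since E°(Pd²⁺/Pd) > E°(Mn²⁺/Mn), Pd²⁺/Pd serves as the cathode.
The standard potential is +0.92 − (−1.18) = +2.10 V and the balanced reaction transfers n = 2 electrons.
The balanced reaction is Pd²⁺(aq) + Mn(s) → Pd(s) + Mn²⁺(aq), so Q = [Mn²⁺(aq)] / [Pd²⁺(aq)] = 0.0193 and log Q = −1.714.
By the Nernst equation, E = +2.10 − (0.0621/2)·(−1.714) = +2.153 V.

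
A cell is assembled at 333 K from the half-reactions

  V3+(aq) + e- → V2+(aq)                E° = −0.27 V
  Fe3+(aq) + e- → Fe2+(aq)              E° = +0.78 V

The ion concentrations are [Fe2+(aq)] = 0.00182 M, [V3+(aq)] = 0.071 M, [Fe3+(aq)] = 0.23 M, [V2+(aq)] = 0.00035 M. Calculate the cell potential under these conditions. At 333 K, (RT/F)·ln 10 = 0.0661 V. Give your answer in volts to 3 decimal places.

+1.036 V

The Fe³⁺/Fe²⁺ couple has the more positive E°, so it is the cathode; V³⁺/V²⁺ is the anode.
E°cell = E°cat − E°an = +0.78 − (−0.27) = +1.05 V; n = 1.
Balancing gives Fe3+(aq) + V2+(aq) → Fe2+(aq) + V3+(aq); hence Q = ([Fe2+(aq)]·[V3+(aq)]) / ([Fe3+(aq)]·[V2+(aq)]) = 1.61 (log Q = 0.206).
Applying E = E° − (RT ln10/nF)·log Q gives +1.05 − (0.0661/1)(0.206) = +1.036 V.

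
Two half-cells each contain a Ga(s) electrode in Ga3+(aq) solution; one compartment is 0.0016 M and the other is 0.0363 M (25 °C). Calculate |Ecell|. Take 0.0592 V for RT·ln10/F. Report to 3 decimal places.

0.027 V

For a concentration cell E°cell = 0, since both electrodes use the same couple.
The compartment with the higher Ga3+(aq) concentration (0.0363 M) acts as the cathode; ions are reduced there and produced at the dilute (0.0016 M) anode.
With n = 3, Ecell = −(0.0592/3)·log([dilute]/[conc]) = −(0.0592/3)·log(0.0016/0.0363) = +0.027 V.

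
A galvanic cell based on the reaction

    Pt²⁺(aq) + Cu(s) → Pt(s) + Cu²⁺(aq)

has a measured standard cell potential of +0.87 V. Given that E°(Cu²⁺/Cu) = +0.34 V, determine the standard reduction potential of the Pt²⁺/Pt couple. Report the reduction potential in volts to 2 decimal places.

In the reaction as written the Pt²⁺/Pt couple is reduced (cathode) and Cu²⁺/Cu is oxidized (anode), so E°cell = E°(Pt²⁺/Pt) − E°(Cu²⁺/Cu).
E°(Pt²⁺/Pt) = E°cell + E°(anode) = +0.87 + (+0.34) = +1.21 V.

+1.21 V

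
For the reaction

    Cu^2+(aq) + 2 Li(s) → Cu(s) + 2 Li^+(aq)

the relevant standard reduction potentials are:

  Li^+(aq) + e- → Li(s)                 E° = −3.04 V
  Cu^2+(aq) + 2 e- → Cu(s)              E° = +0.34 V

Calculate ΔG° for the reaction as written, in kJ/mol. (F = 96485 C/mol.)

In the reaction as written Cu^2+(aq) is reduced, so the Cu²⁺/Cu couple is the cathode and Li⁺/Li is the anode.
E°cell = +0.34 − (−3.04) = +3.38 V; balancing electrons gives n = 2.
ΔG° = −nFE°cell = −(2)(96485)(+3.38) J/mol = −652 kJ/mol.

−652 kJ/mol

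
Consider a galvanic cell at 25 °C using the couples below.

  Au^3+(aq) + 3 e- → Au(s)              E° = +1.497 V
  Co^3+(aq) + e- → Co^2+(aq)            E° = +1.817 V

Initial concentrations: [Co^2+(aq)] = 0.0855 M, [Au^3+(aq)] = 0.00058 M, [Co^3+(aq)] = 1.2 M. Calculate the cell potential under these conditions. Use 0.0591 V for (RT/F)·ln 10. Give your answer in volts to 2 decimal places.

Co³⁺/Co²⁺ is reduced (cathode, E° = +1.817 V) and Au³⁺/Au is oxidized (anode).
E°cell = +1.817 − (+1.497) = +0.320 V, with n = 3 electrons transferred.
For the overall reaction 3 Co^3+(aq) + Au(s) → 3 Co^2+(aq) + Au^3+(aq), Q = ([Co^2+(aq)]^3·[Au^3+(aq)]) / [Co^3+(aq)]^3 = 2.1×10^−7, giving log Q = −6.678.
E = E° − (0.0591/n)·log Q = +0.320 − (0.0591/3)(−6.678) = +0.45 V.

+0.45 V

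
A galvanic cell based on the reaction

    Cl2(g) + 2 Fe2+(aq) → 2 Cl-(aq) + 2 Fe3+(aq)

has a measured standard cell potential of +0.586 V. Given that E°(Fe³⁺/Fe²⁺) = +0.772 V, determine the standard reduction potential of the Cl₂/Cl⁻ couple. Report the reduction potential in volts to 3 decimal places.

In the reaction as written the Cl₂/Cl⁻ couple is reduced (cathode) and Fe³⁺/Fe²⁺ is oxidized (anode), so E°cell = E°(Cl₂/Cl⁻) − E°(Fe³⁺/Fe²⁺).
E°(Cl₂/Cl⁻) = E°cell + E°(anode) = +0.586 + (+0.772) = +1.358 V.

+1.358 V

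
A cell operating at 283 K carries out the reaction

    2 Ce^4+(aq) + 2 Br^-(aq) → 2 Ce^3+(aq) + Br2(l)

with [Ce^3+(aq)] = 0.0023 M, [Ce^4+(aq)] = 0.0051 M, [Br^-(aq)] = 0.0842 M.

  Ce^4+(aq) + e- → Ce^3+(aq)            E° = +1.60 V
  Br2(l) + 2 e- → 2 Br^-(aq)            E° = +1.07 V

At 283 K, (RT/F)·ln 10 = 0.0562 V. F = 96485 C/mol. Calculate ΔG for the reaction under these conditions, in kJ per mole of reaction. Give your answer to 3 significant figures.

−94.4 kJ/mol

The standard cell potential is +1.60 − (+1.07) = +0.53 V, with n = 2 electrons in the balanced equation.
Here Q = [Ce^3+(aq)]^2 / ([Ce^4+(aq)]^2·[Br^-(aq)]^2) = 28.7 (log Q = 1.458), giving E = +0.53 − (0.0562/2)·(1.458) = +0.4890 V.
Finally ΔG = −nFE = −(2)(96485 C/mol)(+0.4890 V) = −94.4 kJ/mol.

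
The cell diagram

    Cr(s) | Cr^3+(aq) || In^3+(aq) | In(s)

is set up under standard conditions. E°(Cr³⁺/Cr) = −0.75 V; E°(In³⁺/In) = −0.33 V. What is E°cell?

By convention the left-hand electrode in cell notation is the anode (oxidation) and the right-hand electrode is the cathode (reduction).
E°cell = E°(right) − E°(left) = −0.33 − (−0.75) = +0.42 V.

+0.42 V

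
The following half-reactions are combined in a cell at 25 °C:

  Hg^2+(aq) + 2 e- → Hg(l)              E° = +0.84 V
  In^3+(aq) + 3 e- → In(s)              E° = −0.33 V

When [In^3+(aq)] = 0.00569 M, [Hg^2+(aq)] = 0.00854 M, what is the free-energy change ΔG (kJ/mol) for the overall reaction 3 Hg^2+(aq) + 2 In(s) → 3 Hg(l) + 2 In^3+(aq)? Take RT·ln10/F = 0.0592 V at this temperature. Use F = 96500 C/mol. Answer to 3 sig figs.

−668 kJ/mol

E°cell = +0.84 − (−0.33) = +1.17 V; the balanced reaction transfers n = 6 electrons.
The reaction quotient is [In^3+(aq)]^2 / [Hg^2+(aq)]^3 = 52; by Nernst, E = +1.17 − (0.0592/6)(1.716) = +1.1531 V.
Then ΔG = −nFE = −6 × 96500 × +1.1531 J/mol = −668 kJ/mol.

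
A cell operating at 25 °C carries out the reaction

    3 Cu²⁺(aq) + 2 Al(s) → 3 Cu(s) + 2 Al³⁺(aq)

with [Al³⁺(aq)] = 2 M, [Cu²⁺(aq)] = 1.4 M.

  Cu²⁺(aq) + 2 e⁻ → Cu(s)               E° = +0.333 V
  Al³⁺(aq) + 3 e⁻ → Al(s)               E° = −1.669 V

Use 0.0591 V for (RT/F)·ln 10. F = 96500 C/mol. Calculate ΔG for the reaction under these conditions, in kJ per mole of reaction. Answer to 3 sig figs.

The standard cell potential is +0.333 − (−1.669) = +2.002 V, with n = 6 electrons in the balanced equation.
The reaction quotient is [Al³⁺(aq)]^2 / [Cu²⁺(aq)]^3 = 1.46; by Nernst, E = +2.002 − (0.0591/6)(0.164) = +2.0004 V.
ΔG = −nFE = −(6)(96500)(+2.0004) J/mol = −1160 kJ/mol.

−1160 kJ/mol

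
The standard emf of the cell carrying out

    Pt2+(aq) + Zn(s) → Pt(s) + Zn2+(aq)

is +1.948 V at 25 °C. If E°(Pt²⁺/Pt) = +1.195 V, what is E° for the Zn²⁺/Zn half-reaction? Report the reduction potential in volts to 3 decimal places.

In the reaction as written the Pt²⁺/Pt couple is reduced (cathode) and Zn²⁺/Zn is oxidized (anode), so E°cell = E°(Pt²⁺/Pt) − E°(Zn²⁺/Zn).
E°(Zn²⁺/Zn) = E°(cathode) − E°cell = +1.195 − (+1.948) = −0.753 V.

−0.753 V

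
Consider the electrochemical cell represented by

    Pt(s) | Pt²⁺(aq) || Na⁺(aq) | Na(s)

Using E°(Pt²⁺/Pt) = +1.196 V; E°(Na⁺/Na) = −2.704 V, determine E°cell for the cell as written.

−3.900 V

By convention the left-hand electrode in cell notation is the anode (oxidation) and the right-hand electrode is the cathode (reduction).
E°cell = E°(right) − E°(left) = −2.704 − (+1.196) = −3.900 V.
The negative sign shows that, as written, the cell would require an external voltage to drive the reaction.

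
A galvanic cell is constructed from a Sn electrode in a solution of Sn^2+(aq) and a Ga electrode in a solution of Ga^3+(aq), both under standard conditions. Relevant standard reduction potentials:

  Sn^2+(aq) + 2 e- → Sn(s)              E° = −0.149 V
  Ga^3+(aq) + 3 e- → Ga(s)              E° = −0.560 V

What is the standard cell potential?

The Sn²⁺/Sn couple has the higher E°, so Sn ion is reduced (cathode) and Ga is oxidized (anode).
E°cell = E°(cathode) − E°(anode) = −0.149 − (−0.560) = +0.411 V.

+0.411 V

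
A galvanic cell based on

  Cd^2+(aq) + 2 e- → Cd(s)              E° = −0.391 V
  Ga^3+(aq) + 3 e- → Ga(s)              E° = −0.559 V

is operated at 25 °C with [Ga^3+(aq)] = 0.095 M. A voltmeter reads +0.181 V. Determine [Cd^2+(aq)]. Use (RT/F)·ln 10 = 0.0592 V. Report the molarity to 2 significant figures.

0.57 M

The Cd²⁺/Cd couple has the larger reduction potential, so it is the cathode: E°cell = −0.391 − (−0.559) = +0.168 V and n = 6.
Since E = E° − (0.0592/n)·log Q, log Q = n(E° − E)/0.0592 = −1.318.
For 3 Cd^2+(aq) + 2 Ga(s) → 3 Cd(s) + 2 Ga^3+(aq), the reaction quotient is Q = [Ga^3+(aq)]^2 / [Cd^2+(aq)]^3.
Isolating [Cd^2+(aq)] in Q = 10^{−1.318} yields log [Cd^2+(aq)] = −0.242, i.e. 0.57 M.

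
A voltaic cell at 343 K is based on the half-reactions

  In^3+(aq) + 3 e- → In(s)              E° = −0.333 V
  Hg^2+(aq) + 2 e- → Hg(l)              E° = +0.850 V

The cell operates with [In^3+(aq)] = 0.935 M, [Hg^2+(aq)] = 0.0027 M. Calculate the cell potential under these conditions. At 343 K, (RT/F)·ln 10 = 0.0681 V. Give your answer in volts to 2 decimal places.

+1.10 V

The Hg²⁺/Hg couple has the more positive E°, so it is the cathode; In³⁺/In is the anode.
The standard potential is +0.850 − (−0.333) = +1.183 V and the balanced reaction transfers n = 6 electrons.
The balanced reaction is 3 Hg^2+(aq) + 2 In(s) → 3 Hg(l) + 2 In^3+(aq), so Q = [In^3+(aq)]^2 / [Hg^2+(aq)]^3 = 4.44×10^7 and log Q = 7.648.
E = E° − (0.0681/n)·log Q = +1.183 − (0.0681/6)(7.648) = +1.10 V.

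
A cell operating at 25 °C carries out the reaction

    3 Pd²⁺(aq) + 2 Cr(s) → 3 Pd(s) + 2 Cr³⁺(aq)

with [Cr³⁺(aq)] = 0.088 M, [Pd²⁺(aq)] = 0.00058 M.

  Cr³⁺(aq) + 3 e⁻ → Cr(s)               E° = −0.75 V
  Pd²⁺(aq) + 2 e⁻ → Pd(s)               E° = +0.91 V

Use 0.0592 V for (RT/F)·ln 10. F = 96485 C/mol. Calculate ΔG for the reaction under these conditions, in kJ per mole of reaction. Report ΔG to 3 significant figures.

E°cell = +0.91 − (−0.75) = +1.66 V; the balanced reaction transfers n = 6 electrons.
The reaction quotient is [Cr³⁺(aq)]^2 / [Pd²⁺(aq)]^3 = 3.97×10^7; by Nernst, E = +1.66 − (0.0592/6)(7.599) = +1.5850 V.
Then ΔG = −nFE = −6 × 96485 × +1.5850 J/mol = −918 kJ/mol.

−918 kJ/mol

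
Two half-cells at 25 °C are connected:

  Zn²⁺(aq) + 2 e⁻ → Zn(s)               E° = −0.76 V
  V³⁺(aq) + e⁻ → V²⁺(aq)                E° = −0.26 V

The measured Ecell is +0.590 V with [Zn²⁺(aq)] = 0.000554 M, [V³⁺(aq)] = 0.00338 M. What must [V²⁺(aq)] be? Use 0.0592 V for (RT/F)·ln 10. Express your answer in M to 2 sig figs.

V³⁺/V²⁺ is the cathode (higher E°); E°cell = −0.26 − (−0.76) = +0.50 V with n = 2.
Since E = E° − (0.0592/n)·log Q, log Q = n(E° − E)/0.0592 = −3.041.
Balancing electrons gives 2 V³⁺(aq) + Zn(s) → 2 V²⁺(aq) + Zn²⁺(aq); thus Q = ([V²⁺(aq)]^2·[Zn²⁺(aq)]) / [V³⁺(aq)]^2.
Isolating [V²⁺(aq)] in Q = 10^{−3.041} yields log [V²⁺(aq)] = −2.363, i.e. 0.0043 M.

0.0043 M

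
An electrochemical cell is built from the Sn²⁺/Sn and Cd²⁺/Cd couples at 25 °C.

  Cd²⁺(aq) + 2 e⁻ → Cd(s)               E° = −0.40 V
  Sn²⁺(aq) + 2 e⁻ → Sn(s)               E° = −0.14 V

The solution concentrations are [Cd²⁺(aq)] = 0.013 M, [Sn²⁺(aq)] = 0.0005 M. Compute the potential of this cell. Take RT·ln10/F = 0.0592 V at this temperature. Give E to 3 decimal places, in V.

+0.218 V

The Sn²⁺/Sn couple has the more positive E°, so it is the cathode; Cd²⁺/Cd is the anode.
The standard potential is −0.14 − (−0.40) = +0.26 V and the balanced reaction transfers n = 2 electrons.
For the overall reaction Sn²⁺(aq) + Cd(s) → Sn(s) + Cd²⁺(aq), Q = [Cd²⁺(aq)] / [Sn²⁺(aq)] = 26, giving log Q = 1.415.
Applying E = E° − (RT ln10/nF)·log Q gives +0.26 − (0.0592/2)(1.415) = +0.218 V.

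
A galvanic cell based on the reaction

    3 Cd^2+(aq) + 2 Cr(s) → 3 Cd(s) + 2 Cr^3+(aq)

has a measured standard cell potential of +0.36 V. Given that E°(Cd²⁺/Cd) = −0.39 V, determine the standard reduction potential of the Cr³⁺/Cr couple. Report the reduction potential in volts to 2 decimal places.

In the reaction as written the Cd²⁺/Cd couple is reduced (cathode) and Cr³⁺/Cr is oxidized (anode), so E°cell = E°(Cd²⁺/Cd) − E°(Cr³⁺/Cr).
E°(Cr³⁺/Cr) = E°(cathode) − E°cell = −0.39 − (+0.36) = −0.75 V.

−0.75 V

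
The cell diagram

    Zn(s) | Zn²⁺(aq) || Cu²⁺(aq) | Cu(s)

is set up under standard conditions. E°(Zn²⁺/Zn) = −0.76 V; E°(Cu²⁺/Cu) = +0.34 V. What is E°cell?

By convention the left-hand electrode in cell notation is the anode (oxidation) and the right-hand electrode is the cathode (reduction).
E°cell = E°(right) − E°(left) = +0.34 − (−0.76) = +1.10 V.

+1.10 V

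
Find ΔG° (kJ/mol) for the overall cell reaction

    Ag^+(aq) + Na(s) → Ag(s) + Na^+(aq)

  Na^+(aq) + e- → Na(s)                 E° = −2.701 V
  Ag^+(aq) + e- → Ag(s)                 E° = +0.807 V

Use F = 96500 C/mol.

−339 kJ/mol

In the reaction as written Ag^+(aq) is reduced, so the Ag⁺/Ag couple is the cathode and Na⁺/Na is the anode.
E°cell = +0.807 − (−2.701) = +3.508 V; balancing electrons gives n = 1.
ΔG° = −nFE°cell = −(1)(96500)(+3.508) J/mol = −339 kJ/mol.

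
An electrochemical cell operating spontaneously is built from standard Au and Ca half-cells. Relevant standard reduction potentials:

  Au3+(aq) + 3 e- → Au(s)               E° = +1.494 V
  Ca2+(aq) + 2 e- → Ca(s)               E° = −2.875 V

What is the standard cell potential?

The Au³⁺/Au couple has the higher E°, so Au ion is reduced (cathode) and Ca is oxidized (anode).
E°cell = E°(cathode) − E°(anode) = +1.494 − (−2.875) = +4.369 V.

+4.369 V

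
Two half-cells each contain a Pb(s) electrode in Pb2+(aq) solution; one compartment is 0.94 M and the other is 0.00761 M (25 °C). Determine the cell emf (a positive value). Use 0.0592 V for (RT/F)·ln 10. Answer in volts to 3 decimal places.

0.062 V

For a concentration cell E°cell = 0, since both electrodes use the same couple.
The compartment with the higher Pb2+(aq) concentration (0.94 M) acts as the cathode; ions are reduced there and produced at the dilute (0.00761 M) anode.
With n = 2, Ecell = −(0.0592/2)·log([dilute]/[conc]) = −(0.0592/2)·log(0.00761/0.94) = +0.062 V.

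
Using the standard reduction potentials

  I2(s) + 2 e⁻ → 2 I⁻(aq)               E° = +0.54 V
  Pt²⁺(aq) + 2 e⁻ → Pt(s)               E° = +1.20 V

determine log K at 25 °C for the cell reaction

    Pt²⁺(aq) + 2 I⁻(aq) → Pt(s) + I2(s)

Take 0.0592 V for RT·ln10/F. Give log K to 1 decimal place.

The Pt²⁺/Pt couple is reduced (cathode); E°cell = +1.20 − (+0.54) = +0.66 V with n = 2.
At equilibrium E = 0, so log K = nE°cell / 0.0592 = (2)(+0.66) / 0.0592 = 22.3.

log K = 22.3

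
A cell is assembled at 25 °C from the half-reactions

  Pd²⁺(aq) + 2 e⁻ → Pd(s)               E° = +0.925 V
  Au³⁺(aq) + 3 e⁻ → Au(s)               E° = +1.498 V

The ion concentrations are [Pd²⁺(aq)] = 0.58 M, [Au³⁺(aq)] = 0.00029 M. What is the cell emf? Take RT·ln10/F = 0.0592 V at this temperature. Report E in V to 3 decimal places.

+0.510 V

Since E°(Au³⁺/Au) > E°(Pd²⁺/Pd), Au³⁺/Au serves as the cathode.
E°cell = +1.498 − (+0.925) = +0.573 V, with n = 6 electrons transferred.
Balancing gives 2 Au³⁺(aq) + 3 Pd(s) → 2 Au(s) + 3 Pd²⁺(aq); hence Q = [Pd²⁺(aq)]^3 / [Au³⁺(aq)]^2 = 2.32×10^6 (log Q = 6.365).
By the Nernst equation, E = +0.573 − (0.0592/6)·(6.365) = +0.510 V.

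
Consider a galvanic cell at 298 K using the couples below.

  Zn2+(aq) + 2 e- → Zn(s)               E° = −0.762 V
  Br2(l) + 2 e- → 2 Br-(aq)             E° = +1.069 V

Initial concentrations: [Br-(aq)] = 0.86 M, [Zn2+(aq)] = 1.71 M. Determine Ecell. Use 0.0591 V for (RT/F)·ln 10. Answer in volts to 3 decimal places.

+1.828 V

Since E°(Br₂/Br⁻) > E°(Zn²⁺/Zn), Br₂/Br⁻ serves as the cathode.
E°cell = +1.069 − (−0.762) = +1.831 V, with n = 2 electrons transferred.
Balancing gives Br2(l) + Zn(s) → 2 Br-(aq) + Zn2+(aq); hence Q = [Br-(aq)]^2·[Zn2+(aq)] = 1.26 (log Q = 0.102).
By the Nernst equation, E = +1.831 − (0.0591/2)·(0.102) = +1.828 V.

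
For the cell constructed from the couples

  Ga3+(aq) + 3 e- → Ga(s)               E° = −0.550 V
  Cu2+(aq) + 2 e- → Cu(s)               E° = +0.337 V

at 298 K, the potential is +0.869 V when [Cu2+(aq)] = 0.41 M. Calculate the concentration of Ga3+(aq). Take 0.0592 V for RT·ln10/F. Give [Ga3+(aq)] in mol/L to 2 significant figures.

Cu²⁺/Cu is the cathode (higher E°); E°cell = +0.337 − (−0.550) = +0.887 V with n = 6.
From the Nernst equation, log Q = n(E° − E)/0.0592 = 6·(+0.887 − (+0.869))/0.0592 = 1.824.
For 3 Cu2+(aq) + 2 Ga(s) → 3 Cu(s) + 2 Ga3+(aq), the reaction quotient is Q = [Ga3+(aq)]^2 / [Cu2+(aq)]^3.
Substituting the known concentrations and solving, log [Ga3+(aq)] = 0.331 and [Ga3+(aq)] = 2.1 M.

2.1 M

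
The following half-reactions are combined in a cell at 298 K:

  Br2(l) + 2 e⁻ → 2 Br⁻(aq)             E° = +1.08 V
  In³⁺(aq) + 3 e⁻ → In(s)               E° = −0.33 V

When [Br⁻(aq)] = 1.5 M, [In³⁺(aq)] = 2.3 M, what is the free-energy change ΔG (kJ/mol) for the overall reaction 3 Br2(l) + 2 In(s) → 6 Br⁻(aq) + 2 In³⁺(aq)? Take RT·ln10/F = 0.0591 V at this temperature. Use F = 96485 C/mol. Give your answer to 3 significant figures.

With Br₂/Br⁻ reduced at the cathode, E°cell = +1.08 − (−0.33) = +1.41 V and n = 6.
Here Q = [Br⁻(aq)]^6·[In³⁺(aq)]^2 = 60.3 (log Q = 1.780), giving E = +1.41 − (0.0591/6)·(1.780) = +1.3925 V.
Then ΔG = −nFE = −6 × 96485 × +1.3925 J/mol = −806 kJ/mol.

−806 kJ/mol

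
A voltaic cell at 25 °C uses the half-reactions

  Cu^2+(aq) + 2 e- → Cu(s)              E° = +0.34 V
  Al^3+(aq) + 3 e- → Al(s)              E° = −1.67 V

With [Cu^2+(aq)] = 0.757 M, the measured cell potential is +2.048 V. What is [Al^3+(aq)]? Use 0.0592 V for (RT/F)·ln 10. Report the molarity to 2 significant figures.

Cu²⁺/Cu is the cathode (higher E°); E°cell = +0.34 − (−1.67) = +2.01 V with n = 6.
Since E = E° − (0.0592/n)·log Q, log Q = n(E° − E)/0.0592 = −3.851.
For 3 Cu^2+(aq) + 2 Al(s) → 3 Cu(s) + 2 Al^3+(aq), the reaction quotient is Q = [Al^3+(aq)]^2 / [Cu^2+(aq)]^3.
Substituting the known concentrations and solving, log [Al^3+(aq)] = −2.107 and [Al^3+(aq)] = 0.0078 M.

0.0078 M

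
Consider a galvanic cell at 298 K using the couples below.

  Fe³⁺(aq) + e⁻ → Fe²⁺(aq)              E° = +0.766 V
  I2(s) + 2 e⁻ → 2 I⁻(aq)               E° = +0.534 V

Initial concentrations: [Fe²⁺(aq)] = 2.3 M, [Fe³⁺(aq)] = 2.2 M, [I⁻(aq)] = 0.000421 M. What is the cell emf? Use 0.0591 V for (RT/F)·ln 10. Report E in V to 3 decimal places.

The Fe³⁺/Fe²⁺ couple has the more positive E°, so it is the cathode; I₂/I⁻ is the anode.
E°cell = +0.766 − (+0.534) = +0.232 V, with n = 2 electrons transferred.
For the overall reaction 2 Fe³⁺(aq) + 2 I⁻(aq) → 2 Fe²⁺(aq) + I2(s), Q = [Fe²⁺(aq)]^2 / ([Fe³⁺(aq)]^2·[I⁻(aq)]^2) = 6.17×10^6, giving log Q = 6.790.
Applying E = E° − (RT ln10/nF)·log Q gives +0.232 − (0.0591/2)(6.790) = +0.031 V.

+0.031 V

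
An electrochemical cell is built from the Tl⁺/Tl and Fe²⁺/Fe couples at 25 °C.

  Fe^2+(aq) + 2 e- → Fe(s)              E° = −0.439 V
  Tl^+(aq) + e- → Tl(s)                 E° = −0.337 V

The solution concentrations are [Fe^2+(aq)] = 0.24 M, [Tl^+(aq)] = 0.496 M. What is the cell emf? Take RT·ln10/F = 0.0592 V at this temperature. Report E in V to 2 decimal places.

Since E°(Tl⁺/Tl) > E°(Fe²⁺/Fe), Tl⁺/Tl serves as the cathode.
The standard potential is −0.337 − (−0.439) = +0.102 V and the balanced reaction transfers n = 2 electrons.
Balancing gives 2 Tl^+(aq) + Fe(s) → 2 Tl(s) + Fe^2+(aq); hence Q = [Fe^2+(aq)] / [Tl^+(aq)]^2 = 0.976 (log Q = −0.011).
By the Nernst equation, E = +0.102 − (0.0592/2)·(−0.011) = +0.10 V.

+0.10 V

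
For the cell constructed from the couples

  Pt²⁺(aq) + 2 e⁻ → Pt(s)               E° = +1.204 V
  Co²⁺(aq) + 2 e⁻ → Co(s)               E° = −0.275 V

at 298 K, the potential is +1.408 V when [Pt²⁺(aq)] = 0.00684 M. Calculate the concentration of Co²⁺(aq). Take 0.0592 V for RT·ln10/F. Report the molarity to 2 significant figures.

1.7 M

With Pt²⁺/Pt at the cathode and Co²⁺/Co at the anode, E°cell = +1.204 − (−0.275) = +1.479 V (n = 2).
From the Nernst equation, log Q = n(E° − E)/0.0592 = 2·(+1.479 − (+1.408))/0.0592 = 2.399.
The balanced reaction is Pt²⁺(aq) + Co(s) → Pt(s) + Co²⁺(aq), so Q = [Co²⁺(aq)] / [Pt²⁺(aq)].
Substituting the known concentrations and solving, log [Co²⁺(aq)] = 0.234 and [Co²⁺(aq)] = 1.7 M.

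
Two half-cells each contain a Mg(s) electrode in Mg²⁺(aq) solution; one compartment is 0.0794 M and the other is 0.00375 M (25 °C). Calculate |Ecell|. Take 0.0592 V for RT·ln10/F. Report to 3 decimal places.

0.039 V

For a concentration cell E°cell = 0, since both electrodes use the same couple.
The compartment with the higher Mg²⁺(aq) concentration (0.0794 M) acts as the cathode; ions are reduced there and produced at the dilute (0.00375 M) anode.
With n = 2, Ecell = −(0.0592/2)·log([dilute]/[conc]) = −(0.0592/2)·log(0.00375/0.0794) = +0.039 V.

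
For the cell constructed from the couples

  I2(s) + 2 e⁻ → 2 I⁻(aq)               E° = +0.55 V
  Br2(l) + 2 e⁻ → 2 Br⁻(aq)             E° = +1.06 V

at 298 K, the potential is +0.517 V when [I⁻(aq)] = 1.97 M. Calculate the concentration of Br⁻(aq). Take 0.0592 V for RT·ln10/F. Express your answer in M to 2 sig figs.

1.5 M

Br₂/Br⁻ is the cathode (higher E°); E°cell = +1.06 − (+0.55) = +0.51 V with n = 2.
Rearranging E = E° − (0.0592/n)·log Q gives log Q = 2(+0.51 − (+0.517))/0.0592 = −0.236.
For Br2(l) + 2 I⁻(aq) → 2 Br⁻(aq) + I2(s), the reaction quotient is Q = [Br⁻(aq)]^2 / [I⁻(aq)]^2.
Solving for the unknown gives log [Br⁻(aq)] = 0.176, so [Br⁻(aq)] ≈ 1.5 M.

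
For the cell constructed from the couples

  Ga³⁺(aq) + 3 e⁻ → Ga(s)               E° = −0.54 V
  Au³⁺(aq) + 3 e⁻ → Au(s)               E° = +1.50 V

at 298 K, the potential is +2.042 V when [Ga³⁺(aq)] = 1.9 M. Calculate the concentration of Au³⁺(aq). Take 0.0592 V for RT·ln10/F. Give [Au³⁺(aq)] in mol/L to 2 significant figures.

Au³⁺/Au is the cathode (higher E°); E°cell = +1.50 − (−0.54) = +2.04 V with n = 3.
Rearranging E = E° − (0.0592/n)·log Q gives log Q = 3(+2.04 − (+2.042))/0.0592 = −0.101.
Balancing electrons gives Au³⁺(aq) + Ga(s) → Au(s) + Ga³⁺(aq); thus Q = [Ga³⁺(aq)] / [Au³⁺(aq)].
Substituting the known concentrations and solving, log [Au³⁺(aq)] = 0.380 and [Au³⁺(aq)] = 2.4 M.

2.4 M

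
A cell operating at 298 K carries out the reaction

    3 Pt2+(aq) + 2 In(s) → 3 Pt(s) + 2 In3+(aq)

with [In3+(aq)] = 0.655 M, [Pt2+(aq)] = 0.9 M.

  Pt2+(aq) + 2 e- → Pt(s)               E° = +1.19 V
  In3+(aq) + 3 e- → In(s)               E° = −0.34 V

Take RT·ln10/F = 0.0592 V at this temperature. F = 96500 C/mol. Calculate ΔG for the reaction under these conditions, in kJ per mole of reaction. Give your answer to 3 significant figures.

E°cell = +1.19 − (−0.34) = +1.53 V; the balanced reaction transfers n = 6 electrons.
The reaction quotient is [In3+(aq)]^2 / [Pt2+(aq)]^3 = 0.589; by Nernst, E = +1.53 − (0.0592/6)(−0.230) = +1.5323 V.
Then ΔG = −nFE = −6 × 96500 × +1.5323 J/mol = −887 kJ/mol.

−887 kJ/mol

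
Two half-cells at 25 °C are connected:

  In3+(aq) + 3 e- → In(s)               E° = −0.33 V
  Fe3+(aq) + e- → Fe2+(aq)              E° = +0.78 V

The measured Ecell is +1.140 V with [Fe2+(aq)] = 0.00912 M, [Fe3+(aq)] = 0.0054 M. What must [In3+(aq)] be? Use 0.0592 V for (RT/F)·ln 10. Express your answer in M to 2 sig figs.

0.0063 M

The Fe³⁺/Fe²⁺ couple has the larger reduction potential, so it is the cathode: E°cell = +0.78 − (−0.33) = +1.11 V and n = 3.
From the Nernst equation, log Q = n(E° − E)/0.0592 = 3·(+1.11 − (+1.140))/0.0592 = −1.520.
For 3 Fe3+(aq) + In(s) → 3 Fe2+(aq) + In3+(aq), the reaction quotient is Q = ([Fe2+(aq)]^3·[In3+(aq)]) / [Fe3+(aq)]^3.
Solving for the unknown gives log [In3+(aq)] = −2.203, so [In3+(aq)] ≈ 0.0063 M.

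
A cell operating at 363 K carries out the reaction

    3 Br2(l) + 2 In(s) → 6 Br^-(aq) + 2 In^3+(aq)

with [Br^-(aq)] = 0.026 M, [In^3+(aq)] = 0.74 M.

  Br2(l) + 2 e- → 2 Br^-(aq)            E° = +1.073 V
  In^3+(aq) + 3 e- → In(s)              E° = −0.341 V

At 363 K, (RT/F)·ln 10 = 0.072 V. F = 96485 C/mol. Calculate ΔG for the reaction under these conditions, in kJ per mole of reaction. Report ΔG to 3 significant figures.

E°cell = +1.073 − (−0.341) = +1.414 V; the balanced reaction transfers n = 6 electrons.
Q = [Br^-(aq)]^6·[In^3+(aq)]^2 = 1.69×10^−10, so log Q = −9.772 and E = +1.414 − (0.072/6)(−9.772) = +1.5313 V.
Then ΔG = −nFE = −6 × 96485 × +1.5313 J/mol = −886 kJ/mol.

−886 kJ/mol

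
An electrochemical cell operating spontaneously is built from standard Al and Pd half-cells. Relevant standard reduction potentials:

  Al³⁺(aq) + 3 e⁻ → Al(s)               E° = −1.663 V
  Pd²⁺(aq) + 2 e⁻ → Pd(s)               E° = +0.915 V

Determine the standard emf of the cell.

Of the two couples in this cell, the one with the more positive reduction potential is reduced at the cathode: here that is Pd²⁺/Pd (+0.915 V); Al³⁺/Al (−1.663 V) is the anode.
E°cell = E°(cathode) − E°(anode) = +0.915 − (−1.663) = +2.578 V.

+2.578 V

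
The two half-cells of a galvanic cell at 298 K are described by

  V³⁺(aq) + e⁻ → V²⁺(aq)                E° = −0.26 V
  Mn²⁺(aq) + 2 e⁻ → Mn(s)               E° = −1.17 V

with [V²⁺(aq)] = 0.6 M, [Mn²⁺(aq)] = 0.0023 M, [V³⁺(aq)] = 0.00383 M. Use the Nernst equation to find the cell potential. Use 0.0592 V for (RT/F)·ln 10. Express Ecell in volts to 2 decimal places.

+0.86 V

The V³⁺/V²⁺ couple has the more positive E°, so it is the cathode; Mn²⁺/Mn is the anode.
E°cell = −0.26 − (−1.17) = +0.91 V, with n = 2 electrons transferred.
For the overall reaction 2 V³⁺(aq) + Mn(s) → 2 V²⁺(aq) + Mn²⁺(aq), Q = ([V²⁺(aq)]^2·[Mn²⁺(aq)]) / [V³⁺(aq)]^2 = 56.4, giving log Q = 1.752.
E = E° − (0.0592/n)·log Q = +0.91 − (0.0592/2)(1.752) = +0.86 V.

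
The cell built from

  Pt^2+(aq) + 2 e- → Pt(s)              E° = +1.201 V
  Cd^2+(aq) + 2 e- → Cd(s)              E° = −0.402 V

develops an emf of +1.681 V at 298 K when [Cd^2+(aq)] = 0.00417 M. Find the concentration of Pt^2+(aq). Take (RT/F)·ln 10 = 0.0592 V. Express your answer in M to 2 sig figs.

Pt²⁺/Pt is the cathode (higher E°); E°cell = +1.201 − (−0.402) = +1.603 V with n = 2.
From the Nernst equation, log Q = n(E° − E)/0.0592 = 2·(+1.603 − (+1.681))/0.0592 = −2.635.
For Pt^2+(aq) + Cd(s) → Pt(s) + Cd^2+(aq), the reaction quotient is Q = [Cd^2+(aq)] / [Pt^2+(aq)].
Solving for the unknown gives log [Pt^2+(aq)] = 0.255, so [Pt^2+(aq)] ≈ 1.8 M.

1.8 M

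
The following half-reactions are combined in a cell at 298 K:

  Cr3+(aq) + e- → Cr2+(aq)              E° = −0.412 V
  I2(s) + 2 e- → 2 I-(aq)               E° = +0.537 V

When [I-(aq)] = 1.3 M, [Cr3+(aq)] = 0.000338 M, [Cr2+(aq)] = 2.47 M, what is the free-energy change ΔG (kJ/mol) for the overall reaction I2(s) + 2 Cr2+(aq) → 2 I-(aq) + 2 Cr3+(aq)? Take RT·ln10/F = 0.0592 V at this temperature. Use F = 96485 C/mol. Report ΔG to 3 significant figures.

With I₂/I⁻ reduced at the cathode, E°cell = +0.537 − (−0.412) = +0.949 V and n = 2.
Here Q = ([I-(aq)]^2·[Cr3+(aq)]^2) / [Cr2+(aq)]^2 = 3.16×10^−8 (log Q = −7.500), giving E = +0.949 − (0.0592/2)·(−7.500) = +1.1710 V.
Finally ΔG = −nFE = −(2)(96485 C/mol)(+1.1710 V) = −226 kJ/mol.

−226 kJ/mol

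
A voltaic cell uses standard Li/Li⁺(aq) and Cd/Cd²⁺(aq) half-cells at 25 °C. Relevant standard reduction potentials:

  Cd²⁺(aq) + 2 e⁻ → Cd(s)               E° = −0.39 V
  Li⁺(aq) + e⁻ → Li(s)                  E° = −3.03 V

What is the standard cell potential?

Of the two couples in this cell, the one with the more positive reduction potential is reduced at the cathode: here that is Cd²⁺/Cd (−0.39 V); Li⁺/Li (−3.03 V) is the anode.
E°cell = E°(cathode) − E°(anode) = −0.39 − (−3.03) = +2.64 V.

+2.64 V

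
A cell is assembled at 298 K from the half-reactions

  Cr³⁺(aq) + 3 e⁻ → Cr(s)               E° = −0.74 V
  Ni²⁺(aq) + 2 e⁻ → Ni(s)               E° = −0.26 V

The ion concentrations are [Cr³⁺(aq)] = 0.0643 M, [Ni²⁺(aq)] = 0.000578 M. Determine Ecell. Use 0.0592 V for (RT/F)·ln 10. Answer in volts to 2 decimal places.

Ni²⁺/Ni is reduced (cathode, E° = −0.26 V) and Cr³⁺/Cr is oxidized (anode).
E°cell = E°cat − E°an = −0.26 − (−0.74) = +0.48 V; n = 6.
The balanced reaction is 3 Ni²⁺(aq) + 2 Cr(s) → 3 Ni(s) + 2 Cr³⁺(aq), so Q = [Cr³⁺(aq)]^2 / [Ni²⁺(aq)]^3 = 2.14×10^7 and log Q = 7.331.
By the Nernst equation, E = +0.48 − (0.0592/6)·(7.331) = +0.41 V.

+0.41 V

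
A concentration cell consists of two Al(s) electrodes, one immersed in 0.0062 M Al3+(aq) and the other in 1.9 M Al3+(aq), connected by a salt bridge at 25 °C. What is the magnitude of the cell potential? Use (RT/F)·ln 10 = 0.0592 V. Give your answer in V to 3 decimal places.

For a concentration cell E°cell = 0, since both electrodes use the same couple.
The compartment with the higher Al3+(aq) concentration (1.9 M) acts as the cathode; ions are reduced there and produced at the dilute (0.0062 M) anode.
With n = 3, Ecell = −(0.0592/3)·log([dilute]/[conc]) = −(0.0592/3)·log(0.0062/1.9) = +0.049 V.

0.049 V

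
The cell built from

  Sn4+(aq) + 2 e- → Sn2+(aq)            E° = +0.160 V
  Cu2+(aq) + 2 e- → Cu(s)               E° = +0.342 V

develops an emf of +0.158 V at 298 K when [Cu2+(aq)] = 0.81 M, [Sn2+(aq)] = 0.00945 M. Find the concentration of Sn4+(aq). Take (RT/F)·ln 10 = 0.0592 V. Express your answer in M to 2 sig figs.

0.050 M

Cu²⁺/Cu is the cathode (higher E°); E°cell = +0.342 − (+0.160) = +0.182 V with n = 2.
Since E = E° − (0.0592/n)·log Q, log Q = n(E° − E)/0.0592 = 0.811.
Balancing electrons gives Cu2+(aq) + Sn2+(aq) → Cu(s) + Sn4+(aq); thus Q = [Sn4+(aq)] / ([Cu2+(aq)]·[Sn2+(aq)]).
Solving for the unknown gives log [Sn4+(aq)] = −1.305, so [Sn4+(aq)] ≈ 0.050 M.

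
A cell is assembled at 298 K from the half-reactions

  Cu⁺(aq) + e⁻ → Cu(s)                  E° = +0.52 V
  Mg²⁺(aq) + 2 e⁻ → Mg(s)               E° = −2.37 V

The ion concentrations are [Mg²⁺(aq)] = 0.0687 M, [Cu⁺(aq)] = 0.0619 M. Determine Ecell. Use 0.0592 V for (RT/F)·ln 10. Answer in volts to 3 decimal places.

The Cu⁺/Cu couple has the more positive E°, so it is the cathode; Mg²⁺/Mg is the anode.
E°cell = E°cat − E°an = +0.52 − (−2.37) = +2.89 V; n = 2.
The balanced reaction is 2 Cu⁺(aq) + Mg(s) → 2 Cu(s) + Mg²⁺(aq), so Q = [Mg²⁺(aq)] / [Cu⁺(aq)]^2 = 17.9 and log Q = 1.254.
E = E° − (0.0592/n)·log Q = +2.89 − (0.0592/2)(1.254) = +2.853 V.

+2.853 V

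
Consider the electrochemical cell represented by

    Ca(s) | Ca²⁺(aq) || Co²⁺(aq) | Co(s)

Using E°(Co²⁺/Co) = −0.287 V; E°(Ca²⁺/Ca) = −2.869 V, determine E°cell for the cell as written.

+2.582 V

By convention the left-hand electrode in cell notation is the anode (oxidation) and the right-hand electrode is the cathode (reduction).
E°cell = E°(right) − E°(left) = −0.287 − (−2.869) = +2.582 V.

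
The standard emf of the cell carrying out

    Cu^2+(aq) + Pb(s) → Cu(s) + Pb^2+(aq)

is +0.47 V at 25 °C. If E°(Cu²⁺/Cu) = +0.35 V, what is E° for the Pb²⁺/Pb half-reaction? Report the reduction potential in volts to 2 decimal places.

−0.12 V

In the reaction as written the Cu²⁺/Cu couple is reduced (cathode) and Pb²⁺/Pb is oxidized (anode), so E°cell = E°(Cu²⁺/Cu) − E°(Pb²⁺/Pb).
E°(Pb²⁺/Pb) = E°(cathode) − E°cell = +0.35 − (+0.47) = −0.12 V.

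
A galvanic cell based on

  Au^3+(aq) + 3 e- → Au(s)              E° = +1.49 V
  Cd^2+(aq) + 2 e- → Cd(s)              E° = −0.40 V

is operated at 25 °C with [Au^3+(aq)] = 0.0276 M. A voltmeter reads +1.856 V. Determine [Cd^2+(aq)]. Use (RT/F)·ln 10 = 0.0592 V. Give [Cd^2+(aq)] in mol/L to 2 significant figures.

1.3 M

With Au³⁺/Au at the cathode and Cd²⁺/Cd at the anode, E°cell = +1.49 − (−0.40) = +1.89 V (n = 6).
Since E = E° − (0.0592/n)·log Q, log Q = n(E° − E)/0.0592 = 3.446.
Balancing electrons gives 2 Au^3+(aq) + 3 Cd(s) → 2 Au(s) + 3 Cd^2+(aq); thus Q = [Cd^2+(aq)]^3 / [Au^3+(aq)]^2.
Isolating [Cd^2+(aq)] in Q = 10^{3.446} yields log [Cd^2+(aq)] = 0.109, i.e. 1.3 M.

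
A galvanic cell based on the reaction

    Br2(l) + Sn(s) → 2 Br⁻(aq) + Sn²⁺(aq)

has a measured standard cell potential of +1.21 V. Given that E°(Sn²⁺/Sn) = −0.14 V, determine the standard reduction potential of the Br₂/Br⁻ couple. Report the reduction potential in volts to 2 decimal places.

+1.07 V

In the reaction as written the Br₂/Br⁻ couple is reduced (cathode) and Sn²⁺/Sn is oxidized (anode), so E°cell = E°(Br₂/Br⁻) − E°(Sn²⁺/Sn).
E°(Br₂/Br⁻) = E°cell + E°(anode) = +1.21 + (−0.14) = +1.07 V.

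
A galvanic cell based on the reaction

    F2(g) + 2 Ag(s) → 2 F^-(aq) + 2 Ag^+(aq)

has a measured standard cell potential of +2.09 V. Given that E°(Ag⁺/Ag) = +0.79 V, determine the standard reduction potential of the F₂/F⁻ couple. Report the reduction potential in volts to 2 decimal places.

+2.88 V

In the reaction as written the F₂/F⁻ couple is reduced (cathode) and Ag⁺/Ag is oxidized (anode), so E°cell = E°(F₂/F⁻) − E°(Ag⁺/Ag).
E°(F₂/F⁻) = E°cell + E°(anode) = +2.09 + (+0.79) = +2.88 V.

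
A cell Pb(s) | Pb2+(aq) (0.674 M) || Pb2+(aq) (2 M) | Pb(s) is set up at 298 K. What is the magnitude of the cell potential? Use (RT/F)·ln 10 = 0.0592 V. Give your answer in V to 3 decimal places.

For a concentration cell E°cell = 0, since both electrodes use the same couple.
The compartment with the higher Pb2+(aq) concentration (2 M) acts as the cathode; ions are reduced there and produced at the dilute (0.674 M) anode.
With n = 2, Ecell = −(0.0592/2)·log([dilute]/[conc]) = −(0.0592/2)·log(0.674/2) = +0.014 V.

0.014 V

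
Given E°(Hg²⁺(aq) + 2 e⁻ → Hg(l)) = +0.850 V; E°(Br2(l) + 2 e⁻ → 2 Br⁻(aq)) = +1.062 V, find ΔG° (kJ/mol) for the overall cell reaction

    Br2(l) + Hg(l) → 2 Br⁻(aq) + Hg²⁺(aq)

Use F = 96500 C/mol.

−40.9 kJ/mol

In the reaction as written Br2(l) is reduced, so the Br₂/Br⁻ couple is the cathode and Hg²⁺/Hg is the anode.
E°cell = +1.062 − (+0.850) = +0.212 V; balancing electrons gives n = 2.
ΔG° = −nFE°cell = −(2)(96500)(+0.212) J/mol = −40.9 kJ/mol.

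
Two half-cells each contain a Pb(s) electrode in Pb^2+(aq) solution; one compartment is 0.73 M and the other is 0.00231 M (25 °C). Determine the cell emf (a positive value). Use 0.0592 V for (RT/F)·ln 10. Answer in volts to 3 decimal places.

For a concentration cell E°cell = 0, since both electrodes use the same couple.
The compartment with the higher Pb^2+(aq) concentration (0.73 M) acts as the cathode; ions are reduced there and produced at the dilute (0.00231 M) anode.
With n = 2, Ecell = −(0.0592/2)·log([dilute]/[conc]) = −(0.0592/2)·log(0.00231/0.73) = +0.074 V.

0.074 V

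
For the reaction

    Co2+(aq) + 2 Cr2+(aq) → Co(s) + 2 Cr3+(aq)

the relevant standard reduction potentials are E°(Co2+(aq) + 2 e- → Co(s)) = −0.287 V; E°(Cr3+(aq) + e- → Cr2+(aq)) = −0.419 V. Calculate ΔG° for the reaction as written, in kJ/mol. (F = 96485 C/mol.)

In the reaction as written Co2+(aq) is reduced, so the Co²⁺/Co couple is the cathode and Cr³⁺/Cr²⁺ is the anode.
E°cell = −0.287 − (−0.419) = +0.132 V; balancing electrons gives n = 2.
ΔG° = −nFE°cell = −(2)(96485)(+0.132) J/mol = −25.5 kJ/mol.

−25.5 kJ/mol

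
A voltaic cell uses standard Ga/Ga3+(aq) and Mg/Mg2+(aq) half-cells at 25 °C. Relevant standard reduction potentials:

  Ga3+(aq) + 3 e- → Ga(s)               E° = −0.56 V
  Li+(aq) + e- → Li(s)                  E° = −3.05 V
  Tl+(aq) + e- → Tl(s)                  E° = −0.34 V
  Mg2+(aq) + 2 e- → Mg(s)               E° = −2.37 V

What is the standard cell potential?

Of the two couples in this cell, the one with the more positive reduction potential is reduced at the cathode: here that is Ga³⁺/Ga (−0.56 V); Mg²⁺/Mg (−2.37 V) is the anode.
E°cell = E°(cathode) − E°(anode) = −0.56 − (−2.37) = +1.81 V.

+1.81 V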